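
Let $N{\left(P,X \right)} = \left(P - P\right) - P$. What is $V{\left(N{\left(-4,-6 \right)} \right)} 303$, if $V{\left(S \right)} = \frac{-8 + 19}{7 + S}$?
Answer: $303$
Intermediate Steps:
$N{\left(P,X \right)} = - P$ ($N{\left(P,X \right)} = 0 - P = - P$)
$V{\left(S \right)} = \frac{11}{7 + S}$
$V{\left(N{\left(-4,-6 \right)} \right)} 303 = \frac{11}{7 - -4} \cdot 303 = \frac{11}{7 + 4} \cdot 303 = \frac{11}{11} \cdot 303 = 11 \cdot \frac{1}{11} \cdot 303 = 1 \cdot 303 = 303$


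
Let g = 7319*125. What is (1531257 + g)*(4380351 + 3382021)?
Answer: 18987786545104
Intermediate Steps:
g = 914875
(1531257 + g)*(4380351 + 3382021) = (1531257 + 914875)*(4380351 + 3382021) = 2446132*7762372 = 18987786545104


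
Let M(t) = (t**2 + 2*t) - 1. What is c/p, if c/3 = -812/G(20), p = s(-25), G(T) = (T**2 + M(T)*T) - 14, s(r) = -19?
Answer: 1218/87077 ≈ 0.013988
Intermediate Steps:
M(t) = -1 + t**2 + 2*t
G(T) = -14 + T**2 + T*(-1 + T**2 + 2*T) (G(T) = (T**2 + (-1 + T**2 + 2*T)*T) - 14 = (T**2 + T*(-1 + T**2 + 2*T)) - 14 = -14 + T**2 + T*(-1 + T**2 + 2*T))
p = -19
c = -1218/4583 (c = 3*(-812/(-14 + 20**3 - 1*20 + 3*20**2)) = 3*(-812/(-14 + 8000 - 20 + 3*400)) = 3*(-812/(-14 + 8000 - 20 + 1200)) = 3*(-812/9166) = 3*(-812*1/9166) = 3*(-406/4583) = -1218/4583 ≈ -0.26576)
c/p = -1218/4583/(-19) = -1218/4583*(-1/19) = 1218/87077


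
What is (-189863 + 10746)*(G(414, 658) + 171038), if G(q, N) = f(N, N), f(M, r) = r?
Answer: -30753672432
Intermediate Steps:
G(q, N) = N
(-189863 + 10746)*(G(414, 658) + 171038) = (-189863 + 10746)*(658 + 171038) = -179117*171696 = -30753672432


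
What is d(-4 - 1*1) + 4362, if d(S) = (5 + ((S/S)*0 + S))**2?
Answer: 4362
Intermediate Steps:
d(S) = (5 + S)**2 (d(S) = (5 + (1*0 + S))**2 = (5 + (0 + S))**2 = (5 + S)**2)
d(-4 - 1*1) + 4362 = (5 + (-4 - 1*1))**2 + 4362 = (5 + (-4 - 1))**2 + 4362 = (5 - 5)**2 + 4362 = 0**2 + 4362 = 0 + 4362 = 4362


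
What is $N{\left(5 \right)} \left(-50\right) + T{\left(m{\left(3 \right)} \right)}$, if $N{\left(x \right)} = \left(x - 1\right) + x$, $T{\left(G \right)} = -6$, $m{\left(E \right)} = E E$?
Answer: $-456$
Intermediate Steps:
$m{\left(E \right)} = E^{2}$
$N{\left(x \right)} = -1 + 2 x$ ($N{\left(x \right)} = \left(-1 + x\right) + x = -1 + 2 x$)
$N{\left(5 \right)} \left(-50\right) + T{\left(m{\left(3 \right)} \right)} = \left(-1 + 2 \cdot 5\right) \left(-50\right) - 6 = \left(-1 + 10\right) \left(-50\right) - 6 = 9 \left(-50\right) - 6 = -450 - 6 = -456$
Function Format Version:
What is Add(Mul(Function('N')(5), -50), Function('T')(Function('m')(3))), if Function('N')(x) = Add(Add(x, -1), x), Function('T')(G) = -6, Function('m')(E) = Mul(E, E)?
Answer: -456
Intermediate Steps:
Function('m')(E) = Pow(E, 2)
Function('N')(x) = Add(-1, Mul(2, x)) (Function('N')(x) = Add(Add(-1, x), x) = Add(-1, Mul(2, x)))
Add(Mul(Function('N')(5), -50), Function('T')(Function('m')(3))) = Add(Mul(Add(-1, Mul(2, 5)), -50), -6) = Add(Mul(Add(-1, 10), -50), -6) = Add(Mul(9, -50), -6) = Add(-450, -6) = -456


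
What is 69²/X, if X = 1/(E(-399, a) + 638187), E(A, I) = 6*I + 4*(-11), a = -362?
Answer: 3027857931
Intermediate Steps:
E(A, I) = -44 + 6*I (E(A, I) = 6*I - 44 = -44 + 6*I)
X = 1/635971 (X = 1/((-44 + 6*(-362)) + 638187) = 1/((-44 - 2172) + 638187) = 1/(-2216 + 638187) = 1/635971 ≈ 1.5724e-6)
69²/X = 69²/(1/635971) = 4761*635971 = 3027857931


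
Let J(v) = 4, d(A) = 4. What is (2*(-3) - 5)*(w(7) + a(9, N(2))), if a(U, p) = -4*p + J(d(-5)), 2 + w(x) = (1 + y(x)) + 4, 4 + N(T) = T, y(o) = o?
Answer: -242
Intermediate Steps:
N(T) = -4 + T
w(x) = 3 + x (w(x) = -2 + ((1 + x) + 4) = -2 + (5 + x) = 3 + x)
a(U, p) = 4 - 4*p (a(U, p) = -4*p + 4 = 4 - 4*p)
(2*(-3) - 5)*(w(7) + a(9, N(2))) = (2*(-3) - 5)*((3 + 7) + (4 - 4*(-4 + 2))) = (-6 - 5)*(10 + (4 - 4*(-2))) = -11*(10 + (4 + 8)) = -11*(10 + 12) = -11*22 = -242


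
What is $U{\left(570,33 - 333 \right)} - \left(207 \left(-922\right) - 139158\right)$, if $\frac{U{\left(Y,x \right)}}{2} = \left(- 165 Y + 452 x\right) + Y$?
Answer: $-128148$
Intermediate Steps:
$U{\left(Y,x \right)} = - 328 Y + 904 x$ ($U{\left(Y,x \right)} = 2 \left(\left(- 165 Y + 452 x\right) + Y\right) = 2 \left(- 164 Y + 452 x\right) = - 328 Y + 904 x$)
$U{\left(570,33 - 333 \right)} - \left(207 \left(-922\right) - 139158\right) = \left(\left(-328\right) 570 + 904 \left(33 - 333\right)\right) - \left(207 \left(-922\right) - 139158\right) = \left(-186960 + 904 \left(-300\right)\right) - \left(-190854 - 139158\right) = \left(-186960 - 271200\right) - -330012 = -458160 + 330012 = -128148$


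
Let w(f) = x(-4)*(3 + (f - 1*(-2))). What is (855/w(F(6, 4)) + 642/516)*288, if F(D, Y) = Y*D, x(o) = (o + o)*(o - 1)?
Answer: 711540/1247 ≈ 570.60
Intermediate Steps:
x(o) = 2*o*(-1 + o) (x(o) = (2*o)*(-1 + o) = 2*o*(-1 + o))
F(D, Y) = D*Y
w(f) = 200 + 40*f (w(f) = (2*(-4)*(-1 - 4))*(3 + (f - 1*(-2))) = (2*(-4)*(-5))*(3 + (f + 2)) = 40*(3 + (2 + f)) = 40*(5 + f) = 200 + 40*f)
(855/w(F(6, 4)) + 642/516)*288 = (855/(200 + 40*(6*4)) + 642/516)*288 = (855/(200 + 40*24) + 642*(1/516))*288 = (855/(200 + 960) + 107/86)*288 = (855/1160 + 107/86)*288 = (855*(1/1160) + 107/86)*288 = (171/232 + 107/86)*288 = (19765/9976)*288 = 711540/1247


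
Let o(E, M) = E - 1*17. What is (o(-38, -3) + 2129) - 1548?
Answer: 526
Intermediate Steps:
o(E, M) = -17 + E (o(E, M) = E - 17 = -17 + E)
(o(-38, -3) + 2129) - 1548 = ((-17 - 38) + 2129) - 1548 = (-55 + 2129) - 1548 = 2074 - 1548 = 526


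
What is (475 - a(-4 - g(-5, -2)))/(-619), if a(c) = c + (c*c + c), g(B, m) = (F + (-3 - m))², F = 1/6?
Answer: -599207/802224 ≈ -0.74693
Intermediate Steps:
F = ⅙ ≈ 0.16667
g(B, m) = (-17/6 - m)² (g(B, m) = (⅙ + (-3 - m))² = (-17/6 - m)²)
a(c) = c² + 2*c (a(c) = c + (c² + c) = c + (c + c²) = c² + 2*c)
(475 - a(-4 - g(-5, -2)))/(-619) = (475 - (-4 - (17 + 6*(-2))²/36)*(2 + (-4 - (17 + 6*(-2))²/36)))/(-619) = (475 - (-4 - (17 - 12)²/36)*(2 + (-4 - (17 - 12)²/36)))*(-1/619) = (475 - (-4 - 5²/36)*(2 + (-4 - 5²/36)))*(-1/619) = (475 - (-4 - 25/36)*(2 + (-4 - 25/36)))*(-1/619) = (475 - (-169)*(2 - 169/36)/36)*(-1/619) = (475 - (-169)*(-97)/(36*36))*(-1/619) = (475 - 1*16393/1296)*(-1/619) = (475 - 16393/1296)*(-1/619) = (599207/1296)*(-1/619) = -599207/802224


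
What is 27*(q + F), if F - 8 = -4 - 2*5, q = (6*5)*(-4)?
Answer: -3402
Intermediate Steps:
q = -120 (q = 30*(-4) = -120)
F = -6 (F = 8 + (-4 - 2*5) = 8 + (-4 - 10) = 8 - 14 = -6)
27*(q + F) = 27*(-120 - 6) = 27*(-126) = -3402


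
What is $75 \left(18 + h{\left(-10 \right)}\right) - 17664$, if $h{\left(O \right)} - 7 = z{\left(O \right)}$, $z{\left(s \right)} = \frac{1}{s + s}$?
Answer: $- \frac{63171}{4} \approx -15793.0$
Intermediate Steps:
$z{\left(s \right)} = \frac{1}{2 s}$
$h{\left(O \right)} = 7 + \frac{1}{2 O}$
$75 \left(18 + h{\left(-10 \right)}\right) - 17664 = 75 \left(18 + \left(7 + \frac{1}{2 \left(-10\right)}\right)\right) - 17664 = 75 \left(18 + \left(7 + \frac{1}{2} \left(- \frac{1}{10}\right)\right)\right) - 17664 = 75 \left(18 + \left(7 - \frac{1}{20}\right)\right) - 17664 = 75 \left(18 + \frac{139}{20}\right) - 17664 = 75 \cdot \frac{499}{20} - 17664 = \frac{7485}{4} - 17664 = - \frac{63171}{4}$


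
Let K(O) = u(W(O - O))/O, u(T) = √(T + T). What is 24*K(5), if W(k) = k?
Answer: 0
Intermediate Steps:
u(T) = √2*√T (u(T) = √(2*T) = √2*√T)
K(O) = 0 (K(O) = (√2*√(O - O))/O = (√2*√0)/O = (√2*0)/O = 0/O = 0)
24*K(5) = 24*0 = 0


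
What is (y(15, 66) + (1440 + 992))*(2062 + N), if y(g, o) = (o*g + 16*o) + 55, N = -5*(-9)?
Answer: 9551031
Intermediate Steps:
N = 45
y(g, o) = 55 + 16*o + g*o (y(g, o) = (g*o + 16*o) + 55 = (16*o + g*o) + 55 = 55 + 16*o + g*o)
(y(15, 66) + (1440 + 992))*(2062 + N) = ((55 + 16*66 + 15*66) + (1440 + 992))*(2062 + 45) = ((55 + 1056 + 990) + 2432)*2107 = (2101 + 2432)*2107 = 4533*2107 = 9551031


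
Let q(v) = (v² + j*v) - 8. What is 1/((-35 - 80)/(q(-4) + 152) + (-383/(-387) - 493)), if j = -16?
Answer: -86688/42695897 ≈ -0.0020304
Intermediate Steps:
q(v) = -8 + v² - 16*v (q(v) = (v² - 16*v) - 8 = -8 + v² - 16*v)
1/((-35 - 80)/(q(-4) + 152) + (-383/(-387) - 493)) = 1/((-35 - 80)/((-8 + (-4)² - 16*(-4)) + 152) + (-383/(-387) - 493)) = 1/(-115/((-8 + 16 + 64) + 152) + (-383*(-1/387) - 493)) = 1/(-115/(72 + 152) + (383/387 - 493)) = 1/(-115/224 - 190408/387) = 1/(-42695897/86688) = -86688/42695897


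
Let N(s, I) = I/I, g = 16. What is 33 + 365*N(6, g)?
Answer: 398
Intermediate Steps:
N(s, I) = 1
33 + 365*N(6, g) = 33 + 365*1 = 33 + 365 = 398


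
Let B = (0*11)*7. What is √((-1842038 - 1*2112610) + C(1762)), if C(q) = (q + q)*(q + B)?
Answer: 4*√140915 ≈ 1501.5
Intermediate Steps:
B = 0 (B = 0*7 = 0)
C(q) = 2*q² (C(q) = (q + q)*(q + 0) = (2*q)*q = 2*q²)
√((-1842038 - 1*2112610) + C(1762)) = √((-1842038 - 1*2112610) + 2*1762²) = √((-1842038 - 2112610) + 2*3104644) = √(-3954648 + 6209288) = √2254640 = 4*√140915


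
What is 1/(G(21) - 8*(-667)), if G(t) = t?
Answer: 1/5357 ≈ 0.00018667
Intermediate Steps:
1/(G(21) - 8*(-667)) = 1/(21 - 8*(-667)) = 1/(21 + 5336) = 1/5357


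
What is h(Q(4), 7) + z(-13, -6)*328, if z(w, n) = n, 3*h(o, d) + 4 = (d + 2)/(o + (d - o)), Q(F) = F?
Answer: -41347/21 ≈ -1968.9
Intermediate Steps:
h(o, d) = -4/3 + (2 + d)/(3*d) (h(o, d) = -4/3 + ((d + 2)/(o + (d - o)))/3 = -4/3 + ((2 + d)/d)/3 = -4/3 + (2 + d)/(3*d))
h(Q(4), 7) + z(-13, -6)*328 = (2/3 - 1*7)/7 - 6*328 = (2/3 - 7)/7 - 1968 = (1/7)*(-19/3) - 1968 = -19/21 - 1968 = -41347/21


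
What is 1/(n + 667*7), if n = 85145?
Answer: 1/89814 ≈ 1.1134e-5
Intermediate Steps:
1/(n + 667*7) = 1/(85145 + 667*7) = 1/(85145 + 4669) = 1/89814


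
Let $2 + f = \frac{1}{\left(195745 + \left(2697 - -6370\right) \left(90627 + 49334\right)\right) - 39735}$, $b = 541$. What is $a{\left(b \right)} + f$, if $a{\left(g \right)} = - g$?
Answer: $- \frac{689166041570}{1269182397} \approx -543.0$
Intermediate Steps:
$f = - \frac{2538364793}{1269182397}$ ($f = -2 + \frac{1}{\left(195745 + \left(2697 - -6370\right) \left(90627 + 49334\right)\right) - 39735} = -2 + \frac{1}{\left(195745 + \left(2697 + \left(-30 + 6400\right)\right) 139961\right) - 39735} = -2 + \frac{1}{\left(195745 + \left(2697 + 6370\right) 139961\right) - 39735} = -2 + \frac{1}{\left(195745 + 9067 \cdot 139961\right) - 39735} = -2 + \frac{1}{\left(195745 + 1269026387\right) - 39735} = -2 + \frac{1}{1269222132 - 39735} = -2 + \frac{1}{1269182397} = - \frac{2538364793}{1269182397} \approx -2.0$)
$a{\left(b \right)} + f = \left(-1\right) 541 - \frac{2538364793}{1269182397} = -541 - \frac{2538364793}{1269182397} = - \frac{689166041570}{1269182397}$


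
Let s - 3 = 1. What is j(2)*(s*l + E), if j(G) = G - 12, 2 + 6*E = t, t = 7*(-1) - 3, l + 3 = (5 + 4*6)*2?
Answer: -2180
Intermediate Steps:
s = 4 (s = 3 + 1 = 4)
l = 55 (l = -3 + (5 + 4*6)*2 = -3 + (5 + 24)*2 = -3 + 29*2 = -3 + 58 = 55)
t = -10 (t = -7 - 3 = -10)
E = -2 (E = -⅓ + (⅙)*(-10) = -⅓ - 5/3 = -2)
j(G) = -12 + G
j(2)*(s*l + E) = (-12 + 2)*(4*55 - 2) = -10*(220 - 2) = -10*218 = -2180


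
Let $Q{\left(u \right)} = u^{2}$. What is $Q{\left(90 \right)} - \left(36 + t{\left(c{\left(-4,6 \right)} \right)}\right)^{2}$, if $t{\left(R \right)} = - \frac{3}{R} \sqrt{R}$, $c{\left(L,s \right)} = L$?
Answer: $\frac{27225}{4} - 108 i \approx 6806.3 - 108.0 i$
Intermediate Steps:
$t{\left(R \right)} = - \frac{3}{\sqrt{R}}$
$Q{\left(90 \right)} - \left(36 + t{\left(c{\left(-4,6 \right)} \right)}\right)^{2} = 90^{2} - \left(36 - \frac{3}{2 i}\right)^{2} = 8100 - \left(36 - 3 \left(- \frac{i}{2}\right)\right)^{2} = 8100 - \left(36 + \frac{3 i}{2}\right)^{2}$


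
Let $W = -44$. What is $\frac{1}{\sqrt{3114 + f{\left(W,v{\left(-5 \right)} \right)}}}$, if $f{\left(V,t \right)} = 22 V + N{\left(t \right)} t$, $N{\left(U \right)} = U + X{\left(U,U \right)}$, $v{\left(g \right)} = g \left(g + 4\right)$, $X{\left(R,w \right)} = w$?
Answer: $\frac{\sqrt{61}}{366} \approx 0.021339$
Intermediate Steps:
$v{\left(g \right)} = g \left(4 + g\right)$
$N{\left(U \right)} = 2 U$ ($N{\left(U \right)} = U + U = 2 U$)
$f{\left(V,t \right)} = 2 t^{2} + 22 V$ ($f{\left(V,t \right)} = 22 V + 2 t t = 22 V + 2 t^{2} = 2 t^{2} + 22 V$)
$\frac{1}{\sqrt{3114 + f{\left(W,v{\left(-5 \right)} \right)}}} = \frac{1}{\sqrt{3114 + \left(2 \left(- 5 \left(4 - 5\right)\right)^{2} + 22 \left(-44\right)\right)}} = \frac{1}{\sqrt{3114 - \left(968 - 2 \left(\left(-5\right) \left(-1\right)\right)^{2}\right)}} = \frac{1}{\sqrt{3114 - \left(968 - 2 \cdot 5^{2}\right)}} = \frac{1}{\sqrt{3114 + \left(2 \cdot 25 - 968\right)}} = \frac{1}{\sqrt{3114 + \left(50 - 968\right)}} = \frac{1}{\sqrt{3114 - 918}} = \frac{1}{\sqrt{2196}} = \frac{1}{6 \sqrt{61}} = \frac{\sqrt{61}}{366}$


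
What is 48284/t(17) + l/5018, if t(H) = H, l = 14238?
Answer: 121265579/42653 ≈ 2843.1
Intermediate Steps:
48284/t(17) + l/5018 = 48284/17 + 14238/5018 = 48284*(1/17) + 14238*(1/5018) = 48284/17 + 7119/2509 = 121265579/42653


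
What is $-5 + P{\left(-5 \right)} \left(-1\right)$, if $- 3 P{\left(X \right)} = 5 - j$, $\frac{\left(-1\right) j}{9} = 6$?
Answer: $\frac{44}{3} \approx 14.667$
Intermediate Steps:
$j = -54$ ($j = \left(-9\right) 6 = -54$)
$P{\left(X \right)} = - \frac{59}{3}$ ($P{\left(X \right)} = - \frac{5 - -54}{3} = - \frac{5 + 54}{3} = \left(- \frac{1}{3}\right) 59 = - \frac{59}{3}$)
$-5 + P{\left(-5 \right)} \left(-1\right) = -5 - - \frac{59}{3} = -5 + \frac{59}{3} = \frac{44}{3}$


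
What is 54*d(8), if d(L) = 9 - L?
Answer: 54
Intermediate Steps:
54*d(8) = 54*(9 - 1*8) = 54*(9 - 8) = 54*1 = 54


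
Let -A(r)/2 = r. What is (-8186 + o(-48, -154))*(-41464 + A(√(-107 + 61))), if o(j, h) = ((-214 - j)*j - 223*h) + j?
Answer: -1412927264 - 68152*I*√46 ≈ -1.4129e+9 - 4.6223e+5*I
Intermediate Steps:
A(r) = -2*r
o(j, h) = j - 223*h + j*(-214 - j) (o(j, h) = (j*(-214 - j) - 223*h) + j = (-223*h + j*(-214 - j)) + j = j - 223*h + j*(-214 - j))
(-8186 + o(-48, -154))*(-41464 + A(√(-107 + 61))) = (-8186 + (-1*(-48)² - 223*(-154) - 213*(-48)))*(-41464 - 2*√(-107 + 61)) = (-8186 + (-1*2304 + 34342 + 10224))*(-41464 - 2*I*√46) = (-8186 + (-2304 + 34342 + 10224))*(-41464 - 2*I*√46) = (-8186 + 42262)*(-41464 - 2*I*√46) = 34076*(-41464 - 2*I*√46) = -1412927264 - 68152*I*√46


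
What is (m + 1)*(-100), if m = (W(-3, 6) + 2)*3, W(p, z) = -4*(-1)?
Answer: -1900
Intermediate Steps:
W(p, z) = 4
m = 18 (m = (4 + 2)*3 = 6*3 = 18)
(m + 1)*(-100) = (18 + 1)*(-100) = 19*(-100) = -1900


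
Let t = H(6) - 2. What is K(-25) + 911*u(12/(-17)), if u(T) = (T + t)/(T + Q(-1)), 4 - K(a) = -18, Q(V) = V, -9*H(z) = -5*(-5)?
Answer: 770071/261 ≈ 2950.5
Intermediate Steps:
H(z) = -25/9 (H(z) = -(-5)*(-5)/9 = -1/9*25 = -25/9)
t = -43/9 (t = -25/9 - 2 = -43/9 ≈ -4.7778)
K(a) = 22 (K(a) = 4 - 1*(-18) = 4 + 18 = 22)
u(T) = (-43/9 + T)/(-1 + T) (u(T) = (T - 43/9)/(T - 1) = (-43/9 + T)/(-1 + T))
K(-25) + 911*u(12/(-17)) = 22 + 911*((-43/9 + 12/(-17))/(-1 + 12/(-17))) = 22 + 911*((-43/9 + 12*(-1/17))/(-1 + 12*(-1/17))) = 22 + 911*((-43/9 - 12/17)/(-1 - 12/17)) = 22 + 911*(-839/153/(-29/17)) = 22 + 911*(-17/29*(-839/153)) = 22 + 911*(839/261) = 22 + 764329/261 = 770071/261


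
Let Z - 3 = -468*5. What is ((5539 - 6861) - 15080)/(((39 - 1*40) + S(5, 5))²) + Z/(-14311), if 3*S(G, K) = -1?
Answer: -1056261903/114488 ≈ -9226.0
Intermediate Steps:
Z = -2337 (Z = 3 - 468*5 = 3 - 2340 = -2337)
S(G, K) = -⅓ (S(G, K) = (⅓)*(-1) = -⅓)
((5539 - 6861) - 15080)/(((39 - 1*40) + S(5, 5))²) + Z/(-14311) = ((5539 - 6861) - 15080)/(((39 - 1*40) - ⅓)²) - 2337/(-14311) = (-1322 - 15080)/(((39 - 40) - ⅓)²) - 2337*(-1/14311) = -16402/(-1 - ⅓)² + 2337/14311 = -16402/((-4/3)²) + 2337/14311 = -16402/16/9 + 2337/14311 = -16402*9/16 + 2337/14311 = -73809/8 + 2337/14311 = -1056261903/114488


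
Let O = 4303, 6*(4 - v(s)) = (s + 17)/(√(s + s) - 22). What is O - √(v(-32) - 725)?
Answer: 4303 - √(-54137331 - 2740*I)/274 ≈ 4303.0 + 26.853*I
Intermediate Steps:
v(s) = 4 - (17 + s)/(6*(-22 + √2*√s)) (v(s) = 4 - (s + 17)/(6*(√(s + s) - 22)) = 4 - (17 + s)/(6*(√(2*s) - 22)) = 4 - (17 + s)/(6*(√2*√s - 22)) = 4 - (17 + s)/(6*(-22 + √2*√s)))
O - √(v(-32) - 725) = 4303 - √((-545 - 1*(-32) + 24*√2*√(-32))/(6*(-22 + √2*√(-32))) - 725) = 4303 - √((-545 + 32 + 24*√2*(4*I*√2))/(6*(-22 + √2*(4*I*√2))) - 725) = 4303 - √((-545 + 32 + 192*I)/(6*(-22 + 8*I)) - 725) = 4303 - √(((-22 - 8*I)/548)*(-513 + 192*I)/6 - 725) = 4303 - √((-513 + 192*I)*(-22 - 8*I)/3288 - 725) = 4303 - √(-725 + (-513 + 192*I)*(-22 - 8*I)/3288)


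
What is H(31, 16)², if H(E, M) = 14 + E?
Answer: 2025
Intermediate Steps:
H(31, 16)² = (14 + 31)² = 45² = 2025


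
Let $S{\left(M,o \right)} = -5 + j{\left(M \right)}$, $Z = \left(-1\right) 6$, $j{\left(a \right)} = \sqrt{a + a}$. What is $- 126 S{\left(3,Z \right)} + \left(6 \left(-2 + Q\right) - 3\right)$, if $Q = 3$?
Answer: $633 - 126 \sqrt{6} \approx 324.36$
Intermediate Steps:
$j{\left(a \right)} = \sqrt{2} \sqrt{a}$ ($j{\left(a \right)} = \sqrt{2 a} = \sqrt{2} \sqrt{a}$)
$Z = -6$
$S{\left(M,o \right)} = -5 + \sqrt{2} \sqrt{M}$
$- 126 S{\left(3,Z \right)} + \left(6 \left(-2 + Q\right) - 3\right) = - 126 \left(-5 + \sqrt{2} \sqrt{3}\right) - \left(3 - 6 \left(-2 + 3\right)\right) = - 126 \left(-5 + \sqrt{6}\right) + \left(6 \cdot 1 - 3\right) = \left(630 - 126 \sqrt{6}\right) + \left(6 - 3\right) = \left(630 - 126 \sqrt{6}\right) + 3 = 633 - 126 \sqrt{6}$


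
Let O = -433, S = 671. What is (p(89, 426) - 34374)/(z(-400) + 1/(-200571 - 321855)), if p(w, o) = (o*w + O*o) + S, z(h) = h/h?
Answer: -94165719222/522425 ≈ -1.8025e+5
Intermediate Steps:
z(h) = 1
p(w, o) = 671 - 433*o + o*w (p(w, o) = (o*w - 433*o) + 671 = (-433*o + o*w) + 671 = 671 - 433*o + o*w)
(p(89, 426) - 34374)/(z(-400) + 1/(-200571 - 321855)) = ((671 - 433*426 + 426*89) - 34374)/(1 + 1/(-200571 - 321855)) = ((671 - 184458 + 37914) - 34374)/(1 + 1/(-522426)) = (-145873 - 34374)/(1 - 1/522426) = -180247/522425/522426 = -180247*522426/522425 = -94165719222/522425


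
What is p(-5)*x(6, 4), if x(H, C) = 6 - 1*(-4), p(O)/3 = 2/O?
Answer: -12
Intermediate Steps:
p(O) = 6/O (p(O) = 3*(2/O) = 6/O)
x(H, C) = 10 (x(H, C) = 6 + 4 = 10)
p(-5)*x(6, 4) = (6/(-5))*10 = (6*(-⅕))*10 = -6/5*10 = -12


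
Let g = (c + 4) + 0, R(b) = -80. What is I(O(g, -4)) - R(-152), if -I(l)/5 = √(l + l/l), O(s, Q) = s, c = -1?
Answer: 70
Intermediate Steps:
g = 3 (g = (-1 + 4) + 0 = 3 + 0 = 3)
I(l) = -5*√(1 + l) (I(l) = -5*√(l + l/l) = -5*√(l + 1) = -5*√(1 + l))
I(O(g, -4)) - R(-152) = -5*√(1 + 3) - 1*(-80) = -5*√4 + 80 = -5*2 + 80 = -10 + 80 = 70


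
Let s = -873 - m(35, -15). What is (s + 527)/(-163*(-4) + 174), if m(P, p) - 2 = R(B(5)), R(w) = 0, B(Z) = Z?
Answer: -174/413 ≈ -0.42131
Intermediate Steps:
m(P, p) = 2 (m(P, p) = 2 + 0 = 2)
s = -875 (s = -873 - 1*2 = -873 - 2 = -875)
(s + 527)/(-163*(-4) + 174) = (-875 + 527)/(-163*(-4) + 174) = -348/(652 + 174) = -348/826 = -348*1/826 = -174/413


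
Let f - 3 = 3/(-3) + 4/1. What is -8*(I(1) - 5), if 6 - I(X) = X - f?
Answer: -48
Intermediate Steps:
f = 6 (f = 3 + (3/(-3) + 4/1) = 3 + (3*(-1/3) + 4*1) = 3 + (-1 + 4) = 3 + 3 = 6)
I(X) = 12 - X (I(X) = 6 - (X - 1*6) = 6 - (X - 6) = 6 - (-6 + X) = 6 + (6 - X) = 12 - X)
-8*(I(1) - 5) = -8*((12 - 1*1) - 5) = -8*((12 - 1) - 5) = -8*(11 - 5) = -8*6 = -48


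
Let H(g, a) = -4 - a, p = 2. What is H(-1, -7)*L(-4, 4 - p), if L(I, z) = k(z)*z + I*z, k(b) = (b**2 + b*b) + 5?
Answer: 54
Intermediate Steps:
k(b) = 5 + 2*b**2 (k(b) = (b**2 + b**2) + 5 = 2*b**2 + 5 = 5 + 2*b**2)
L(I, z) = I*z + z*(5 + 2*z**2) (L(I, z) = (5 + 2*z**2)*z + I*z = z*(5 + 2*z**2) + I*z = I*z + z*(5 + 2*z**2))
H(-1, -7)*L(-4, 4 - p) = (-4 - 1*(-7))*((4 - 1*2)*(5 - 4 + 2*(4 - 1*2)**2)) = (-4 + 7)*((4 - 2)*(5 - 4 + 2*(4 - 2)**2)) = 3*(2*(5 - 4 + 2*2**2)) = 3*(2*(5 - 4 + 2*4)) = 3*(2*(5 - 4 + 8)) = 3*(2*9) = 3*18 = 54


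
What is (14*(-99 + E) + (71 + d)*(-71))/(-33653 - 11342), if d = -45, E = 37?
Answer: 2714/44995 ≈ 0.060318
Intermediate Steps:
(14*(-99 + E) + (71 + d)*(-71))/(-33653 - 11342) = (14*(-99 + 37) + (71 - 45)*(-71))/(-33653 - 11342) = (14*(-62) + 26*(-71))/(-44995) = (-868 - 1846)*(-1/44995) = -2714*(-1/44995) = 2714/44995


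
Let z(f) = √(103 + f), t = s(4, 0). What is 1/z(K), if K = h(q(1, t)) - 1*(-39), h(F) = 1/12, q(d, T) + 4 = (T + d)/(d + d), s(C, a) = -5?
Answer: 2*√5115/1705 ≈ 0.083894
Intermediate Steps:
t = -5
q(d, T) = -4 + (T + d)/(2*d) (q(d, T) = -4 + (T + d)/(d + d) = -4 + (T + d)/((2*d)) = -4 + (T + d)*(1/(2*d)) = -4 + (T + d)/(2*d))
h(F) = 1/12
K = 469/12 (K = 1/12 - 1*(-39) = 1/12 + 39 = 469/12 ≈ 39.083)
1/z(K) = 1/(√(103 + 469/12)) = 1/(√(1705/12)) = 1/(√5115/6) = 2*√5115/1705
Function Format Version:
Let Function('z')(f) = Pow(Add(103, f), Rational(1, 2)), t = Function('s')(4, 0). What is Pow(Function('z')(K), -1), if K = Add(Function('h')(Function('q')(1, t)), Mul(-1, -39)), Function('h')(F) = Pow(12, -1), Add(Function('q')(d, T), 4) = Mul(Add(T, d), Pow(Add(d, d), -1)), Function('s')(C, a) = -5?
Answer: Mul(Rational(2, 1705), Pow(5115, Rational(1, 2))) ≈ 0.083894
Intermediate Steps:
t = -5
Function('q')(d, T) = Add(-4, Mul(Rational(1, 2), Pow(d, -1), Add(T, d))) (Function('q')(d, T) = Add(-4, Mul(Add(T, d), Pow(Add(d, d), -1))) = Add(-4, Mul(Add(T, d), Pow(Mul(2, d), -1))) = Add(-4, Mul(Add(T, d), Mul(Rational(1, 2), Pow(d, -1)))) = Add(-4, Mul(Rational(1, 2), Pow(d, -1), Add(T, d))))
Function('h')(F) = Rational(1, 12)
K = Rational(469, 12) (K = Add(Rational(1, 12), Mul(-1, -39)) = Add(Rational(1, 12), 39) = Rational(469, 12) ≈ 39.083)
Pow(Function('z')(K), -1) = Pow(Pow(Add(103, Rational(469, 12)), Rational(1, 2)), -1) = Pow(Pow(Rational(1705, 12), Rational(1, 2)), -1) = Pow(Mul(Rational(1, 6), Pow(5115, Rational(1, 2))), -1) = Mul(Rational(2, 1705), Pow(5115, Rational(1, 2)))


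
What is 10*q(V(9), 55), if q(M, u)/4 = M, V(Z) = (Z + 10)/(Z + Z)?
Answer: 380/9 ≈ 42.222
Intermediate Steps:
V(Z) = (10 + Z)/(2*Z) (V(Z) = (10 + Z)/((2*Z)) = (10 + Z)*(1/(2*Z)) = (10 + Z)/(2*Z))
q(M, u) = 4*M
10*q(V(9), 55) = 10*(4*((½)*(10 + 9)/9)) = 10*(4*((½)*(⅑)*19)) = 10*(4*(19/18)) = 10*(38/9) = 380/9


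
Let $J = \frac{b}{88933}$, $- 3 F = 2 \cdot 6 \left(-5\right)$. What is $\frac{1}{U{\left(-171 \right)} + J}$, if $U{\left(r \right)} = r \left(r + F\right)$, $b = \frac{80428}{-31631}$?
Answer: $\frac{2813039723}{72635498607155} \approx 3.8728 \cdot 10^{-5}$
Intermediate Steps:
$b = - \frac{80428}{31631}$ ($b = 80428 \left(- \frac{1}{31631}\right) = - \frac{80428}{31631} \approx -2.5427$)
$F = 20$ ($F = - \frac{2 \cdot 6 \left(-5\right)}{3} = - \frac{12 \left(-5\right)}{3} = \left(- \frac{1}{3}\right) \left(-60\right) = 20$)
$U{\left(r \right)} = r \left(20 + r\right)$ ($U{\left(r \right)} = r \left(r + 20\right) = r \left(20 + r\right)$)
$J = - \frac{80428}{2813039723}$ ($J = - \frac{80428}{31631 \cdot 88933} = \left(- \frac{80428}{31631}\right) \frac{1}{88933} = - \frac{80428}{2813039723} \approx -2.8591 \cdot 10^{-5}$)
$\frac{1}{U{\left(-171 \right)} + J} = \frac{1}{- 171 \left(20 - 171\right) - \frac{80428}{2813039723}} = \frac{1}{\left(-171\right) \left(-151\right) - \frac{80428}{2813039723}} = \frac{1}{25821 - \frac{80428}{2813039723}} = \frac{1}{\frac{72635498607155}{2813039723}} = \frac{2813039723}{72635498607155}$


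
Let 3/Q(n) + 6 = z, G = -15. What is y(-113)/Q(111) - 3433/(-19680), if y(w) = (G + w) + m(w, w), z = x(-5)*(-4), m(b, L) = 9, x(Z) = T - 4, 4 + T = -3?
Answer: -29660887/19680 ≈ -1507.2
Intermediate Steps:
T = -7 (T = -4 - 3 = -7)
x(Z) = -11 (x(Z) = -7 - 4 = -11)
z = 44 (z = -11*(-4) = 44)
y(w) = -6 + w (y(w) = (-15 + w) + 9 = -6 + w)
Q(n) = 3/38 (Q(n) = 3/(-6 + 44) = 3/38)
y(-113)/Q(111) - 3433/(-19680) = (-6 - 113)/(3/38) - 3433/(-19680) = -119*38/3 - 3433*(-1/19680) = -4522/3 + 3433/19680 = -29660887/19680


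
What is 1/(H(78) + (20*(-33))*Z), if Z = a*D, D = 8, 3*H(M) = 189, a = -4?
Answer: 1/21183 ≈ 4.7208e-5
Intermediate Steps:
H(M) = 63 (H(M) = (1/3)*189 = 63)
Z = -32 (Z = -4*8 = -32)
1/(H(78) + (20*(-33))*Z) = 1/(63 + (20*(-33))*(-32)) = 1/(63 - 660*(-32)) = 1/(63 + 21120) = 1/21183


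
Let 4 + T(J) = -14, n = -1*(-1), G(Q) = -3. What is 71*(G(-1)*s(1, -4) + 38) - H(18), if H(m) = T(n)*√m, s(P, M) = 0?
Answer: 2698 + 54*√2 ≈ 2774.4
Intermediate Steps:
n = 1
T(J) = -18 (T(J) = -4 - 14 = -18)
H(m) = -18*√m
71*(G(-1)*s(1, -4) + 38) - H(18) = 71*(-3*0 + 38) - (-18)*√18 = 71*(0 + 38) - (-18)*3*√2 = 71*38 - (-54)*√2 = 2698 + 54*√2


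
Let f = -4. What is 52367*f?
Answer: -209468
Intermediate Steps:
52367*f = 52367*(-4) = -209468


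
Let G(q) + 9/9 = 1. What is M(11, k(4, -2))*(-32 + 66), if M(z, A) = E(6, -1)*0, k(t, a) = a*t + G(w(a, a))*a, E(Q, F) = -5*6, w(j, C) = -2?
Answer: 0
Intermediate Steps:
E(Q, F) = -30
G(q) = 0 (G(q) = -1 + 1 = 0)
k(t, a) = a*t (k(t, a) = a*t + 0*a = a*t + 0 = a*t)
M(z, A) = 0 (M(z, A) = -30*0 = 0)
M(11, k(4, -2))*(-32 + 66) = 0*(-32 + 66) = 0*34 = 0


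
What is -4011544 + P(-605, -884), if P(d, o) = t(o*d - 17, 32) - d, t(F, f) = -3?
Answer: -4010942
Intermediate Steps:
P(d, o) = -3 - d
-4011544 + P(-605, -884) = -4011544 + (-3 - 1*(-605)) = -4011544 + (-3 + 605) = -4011544 + 602 = -4010942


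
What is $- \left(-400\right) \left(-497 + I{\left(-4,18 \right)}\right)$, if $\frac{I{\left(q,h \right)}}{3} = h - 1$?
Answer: $-178400$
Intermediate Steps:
$I{\left(q,h \right)} = -3 + 3 h$ ($I{\left(q,h \right)} = 3 \left(h - 1\right) = 3 \left(-1 + h\right) = -3 + 3 h$)
$- \left(-400\right) \left(-497 + I{\left(-4,18 \right)}\right) = - \left(-400\right) \left(-497 + \left(-3 + 3 \cdot 18\right)\right) = - \left(-400\right) \left(-497 + \left(-3 + 54\right)\right) = - \left(-400\right) \left(-497 + 51\right) = - \left(-400\right) \left(-446\right) = \left(-1\right) 178400 = -178400$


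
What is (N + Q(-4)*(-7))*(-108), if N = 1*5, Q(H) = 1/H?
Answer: -729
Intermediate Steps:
N = 5
(N + Q(-4)*(-7))*(-108) = (5 - 7/(-4))*(-108) = (5 - ¼*(-7))*(-108) = (5 + 7/4)*(-108) = (27/4)*(-108) = -729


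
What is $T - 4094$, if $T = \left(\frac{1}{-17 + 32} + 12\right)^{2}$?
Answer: $- \frac{888389}{225} \approx -3948.4$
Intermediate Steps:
$T = \frac{32761}{225}$ ($T = \left(\frac{1}{15} + 12\right)^{2} = \left(\frac{181}{15}\right)^{2} = \frac{32761}{225} \approx 145.6$)
$T - 4094 = \frac{32761}{225} - 4094 = - \frac{888389}{225}$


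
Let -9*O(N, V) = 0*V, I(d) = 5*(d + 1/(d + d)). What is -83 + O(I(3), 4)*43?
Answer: -83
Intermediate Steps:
I(d) = 5*d + 5/(2*d) (I(d) = 5*(d + 1/(2*d)) = 5*d + 5/(2*d))
O(N, V) = 0 (O(N, V) = -0*V = -1/9*0 = 0)
-83 + O(I(3), 4)*43 = -83 + 0*43 = -83 + 0 = -83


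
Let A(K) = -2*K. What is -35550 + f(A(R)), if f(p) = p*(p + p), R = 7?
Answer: -35158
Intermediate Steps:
f(p) = 2*p² (f(p) = p*(2*p) = 2*p²)
-35550 + f(A(R)) = -35550 + 2*(-2*7)² = -35550 + 2*(-14)² = -35550 + 2*196 = -35550 + 392 = -35158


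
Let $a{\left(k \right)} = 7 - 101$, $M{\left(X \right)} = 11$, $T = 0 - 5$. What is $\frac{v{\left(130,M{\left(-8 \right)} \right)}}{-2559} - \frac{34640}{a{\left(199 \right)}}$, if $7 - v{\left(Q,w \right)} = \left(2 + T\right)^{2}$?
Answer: $\frac{44321974}{120273} \approx 368.51$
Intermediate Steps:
$T = -5$ ($T = 0 - 5 = -5$)
$a{\left(k \right)} = -94$ ($a{\left(k \right)} = 7 - 101 = -94$)
$v{\left(Q,w \right)} = -2$ ($v{\left(Q,w \right)} = 7 - \left(2 - 5\right)^{2} = 7 - \left(-3\right)^{2} = 7 - 9 = -2$)
$\frac{v{\left(130,M{\left(-8 \right)} \right)}}{-2559} - \frac{34640}{a{\left(199 \right)}} = - \frac{2}{-2559} - \frac{34640}{-94} = \left(-2\right) \left(- \frac{1}{2559}\right) - - \frac{17320}{47} = \frac{2}{2559} + \frac{17320}{47} = \frac{44321974}{120273}$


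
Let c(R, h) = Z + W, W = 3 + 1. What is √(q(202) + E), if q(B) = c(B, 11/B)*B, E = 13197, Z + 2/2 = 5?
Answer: √14813 ≈ 121.71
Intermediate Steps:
Z = 4 (Z = -1 + 5 = 4)
W = 4
c(R, h) = 8 (c(R, h) = 4 + 4 = 8)
q(B) = 8*B
√(q(202) + E) = √(8*202 + 13197) = √(1616 + 13197) = √14813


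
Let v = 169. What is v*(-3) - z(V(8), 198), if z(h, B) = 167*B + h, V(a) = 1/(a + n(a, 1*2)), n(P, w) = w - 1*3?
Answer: -235012/7 ≈ -33573.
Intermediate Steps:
n(P, w) = -3 + w (n(P, w) = w - 3 = -3 + w)
V(a) = 1/(-1 + a) (V(a) = 1/(a + (-3 + 1*2)) = 1/(a + (-3 + 2)) = 1/(a - 1) = 1/(-1 + a))
z(h, B) = h + 167*B
v*(-3) - z(V(8), 198) = 169*(-3) - (1/(-1 + 8) + 167*198) = -507 - (1/7 + 33066) = -507 - (⅐ + 33066) = -507 - 1*231463/7 = -507 - 231463/7 = -235012/7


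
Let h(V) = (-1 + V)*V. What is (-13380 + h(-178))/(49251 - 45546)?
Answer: 18482/3705 ≈ 4.9884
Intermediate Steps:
h(V) = V*(-1 + V)
(-13380 + h(-178))/(49251 - 45546) = (-13380 - 178*(-1 - 178))/(49251 - 45546) = (-13380 - 178*(-179))/3705 = (-13380 + 31862)*(1/3705) = 18482*(1/3705) = 18482/3705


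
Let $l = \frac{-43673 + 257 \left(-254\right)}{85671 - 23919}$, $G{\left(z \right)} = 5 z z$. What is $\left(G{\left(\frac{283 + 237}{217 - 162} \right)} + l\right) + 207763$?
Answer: $\frac{518576612995}{2490664} \approx 2.0821 \cdot 10^{5}$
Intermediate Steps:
$G{\left(z \right)} = 5 z^{2}$
$l = - \frac{36317}{20584}$ ($l = \frac{-43673 - 65278}{61752} = \left(-108951\right) \frac{1}{61752} = - \frac{36317}{20584} \approx -1.7643$)
$\left(G{\left(\frac{283 + 237}{217 - 162} \right)} + l\right) + 207763 = \left(5 \left(\frac{283 + 237}{217 - 162}\right)^{2} - \frac{36317}{20584}\right) + 207763 = \left(5 \left(\frac{520}{55}\right)^{2} - \frac{36317}{20584}\right) + 207763 = \left(5 \left(520 \cdot \frac{1}{55}\right)^{2} - \frac{36317}{20584}\right) + 207763 = \left(5 \left(\frac{104}{11}\right)^{2} - \frac{36317}{20584}\right) + 207763 = \left(5 \cdot \frac{10816}{121} - \frac{36317}{20584}\right) + 207763 = \left(\frac{54080}{121} - \frac{36317}{20584}\right) + 207763 = \frac{1108788363}{2490664} + 207763 = \frac{518576612995}{2490664}$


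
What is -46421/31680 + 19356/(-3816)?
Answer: -10976953/1679040 ≈ -6.5376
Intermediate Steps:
-46421/31680 + 19356/(-3816) = -46421*1/31680 + 19356*(-1/3816) = -46421/31680 - 1613/318 = -10976953/1679040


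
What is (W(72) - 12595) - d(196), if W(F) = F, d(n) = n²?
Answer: -50939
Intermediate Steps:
(W(72) - 12595) - d(196) = (72 - 12595) - 1*196² = -12523 - 1*38416 = -12523 - 38416 = -50939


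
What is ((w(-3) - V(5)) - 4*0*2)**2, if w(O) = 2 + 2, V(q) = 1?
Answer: 9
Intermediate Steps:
w(O) = 4
((w(-3) - V(5)) - 4*0*2)**2 = ((4 - 1*1) - 4*0*2)**2 = ((4 - 1) + 0*2)**2 = (3 + 0)**2 = 3**2 = 9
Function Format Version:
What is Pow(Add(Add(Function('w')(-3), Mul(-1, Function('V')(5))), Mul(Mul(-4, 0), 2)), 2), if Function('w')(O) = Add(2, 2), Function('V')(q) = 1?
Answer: 9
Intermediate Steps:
Function('w')(O) = 4
Pow(Add(Add(Function('w')(-3), Mul(-1, Function('V')(5))), Mul(Mul(-4, 0), 2)), 2) = Pow(Add(Add(4, Mul(-1, 1)), Mul(Mul(-4, 0), 2)), 2) = Pow(Add(Add(4, -1), Mul(0, 2)), 2) = Pow(Add(3, 0), 2) = Pow(3, 2) = 9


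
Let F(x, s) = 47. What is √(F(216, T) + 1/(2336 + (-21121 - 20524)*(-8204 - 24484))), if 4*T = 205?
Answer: √5443544746510673953/340323524 ≈ 6.8557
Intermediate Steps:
T = 205/4 (T = (¼)*205 = 205/4 ≈ 51.250)
√(F(216, T) + 1/(2336 + (-21121 - 20524)*(-8204 - 24484))) = √(47 + 1/(2336 + (-21121 - 20524)*(-8204 - 24484))) = √(47 + 1/(2336 - 41645*(-32688))) = √(47 + 1/(2336 + 1361291760)) = √(47 + 1/1361294096) = √(63980822513/1361294096) = √5443544746510673953/340323524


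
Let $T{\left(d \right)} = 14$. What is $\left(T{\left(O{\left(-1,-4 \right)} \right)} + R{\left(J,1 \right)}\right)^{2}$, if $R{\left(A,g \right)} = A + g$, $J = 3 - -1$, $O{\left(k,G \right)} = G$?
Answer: $361$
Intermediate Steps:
$J = 4$ ($J = 3 + 1 = 4$)
$\left(T{\left(O{\left(-1,-4 \right)} \right)} + R{\left(J,1 \right)}\right)^{2} = \left(14 + \left(4 + 1\right)\right)^{2} = \left(14 + 5\right)^{2} = 19^{2} = 361$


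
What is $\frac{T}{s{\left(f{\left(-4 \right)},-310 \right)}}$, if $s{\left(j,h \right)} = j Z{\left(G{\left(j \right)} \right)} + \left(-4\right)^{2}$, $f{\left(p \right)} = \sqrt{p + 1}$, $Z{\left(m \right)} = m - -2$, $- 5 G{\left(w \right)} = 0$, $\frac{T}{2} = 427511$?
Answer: $\frac{3420088}{67} - \frac{427511 i \sqrt{3}}{67} \approx 51046.0 - 11052.0 i$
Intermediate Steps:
$T = 855022$ ($T = 2 \cdot 427511 = 855022$)
$G{\left(w \right)} = 0$ ($G{\left(w \right)} = \left(- \frac{1}{5}\right) 0 = 0$)
$Z{\left(m \right)} = 2 + m$ ($Z{\left(m \right)} = m + 2 = 2 + m$)
$f{\left(p \right)} = \sqrt{1 + p}$
$s{\left(j,h \right)} = 16 + 2 j$ ($s{\left(j,h \right)} = j \left(2 + 0\right) + \left(-4\right)^{2} = j 2 + 16 = 2 j + 16 = 16 + 2 j$)
$\frac{T}{s{\left(f{\left(-4 \right)},-310 \right)}} = \frac{855022}{16 + 2 \sqrt{1 - 4}} = \frac{855022}{16 + 2 \sqrt{-3}} = \frac{855022}{16 + 2 i \sqrt{3}}$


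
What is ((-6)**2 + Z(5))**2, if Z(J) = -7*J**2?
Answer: 19321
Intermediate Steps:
((-6)**2 + Z(5))**2 = ((-6)**2 - 7*5**2)**2 = (36 - 7*25)**2 = (36 - 175)**2 = (-139)**2 = 19321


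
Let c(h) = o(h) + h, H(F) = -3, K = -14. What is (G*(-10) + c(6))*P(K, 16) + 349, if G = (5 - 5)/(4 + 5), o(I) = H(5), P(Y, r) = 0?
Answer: 349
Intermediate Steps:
o(I) = -3
c(h) = -3 + h
G = 0 (G = 0/9 = 0*(1/9) = 0)
(G*(-10) + c(6))*P(K, 16) + 349 = (0*(-10) + (-3 + 6))*0 + 349 = (0 + 3)*0 + 349 = 3*0 + 349 = 0 + 349 = 349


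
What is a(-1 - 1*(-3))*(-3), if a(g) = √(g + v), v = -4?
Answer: -3*I*√2 ≈ -4.2426*I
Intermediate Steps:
a(g) = √(-4 + g) (a(g) = √(g - 4) = √(-4 + g))
a(-1 - 1*(-3))*(-3) = √(-4 + (-1 - 1*(-3)))*(-3) = √(-4 + (-1 + 3))*(-3) = √(-4 + 2)*(-3) = √(-2)*(-3) = (I*√2)*(-3) = -3*I*√2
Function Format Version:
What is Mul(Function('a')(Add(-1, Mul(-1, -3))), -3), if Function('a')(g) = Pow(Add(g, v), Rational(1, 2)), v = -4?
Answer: Mul(-3, I, Pow(2, Rational(1, 2))) ≈ Mul(-4.2426, I)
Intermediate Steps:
Function('a')(g) = Pow(Add(-4, g), Rational(1, 2)) (Function('a')(g) = Pow(Add(g, -4), Rational(1, 2)) = Pow(Add(-4, g), Rational(1, 2)))
Mul(Function('a')(Add(-1, Mul(-1, -3))), -3) = Mul(Pow(Add(-4, Add(-1, Mul(-1, -3))), Rational(1, 2)), -3) = Mul(Pow(Add(-4, Add(-1, 3)), Rational(1, 2)), -3) = Mul(Pow(Add(-4, 2), Rational(1, 2)), -3) = Mul(Pow(-2, Rational(1, 2)), -3) = Mul(Mul(I, Pow(2, Rational(1, 2))), -3) = Mul(-3, I, Pow(2, Rational(1, 2)))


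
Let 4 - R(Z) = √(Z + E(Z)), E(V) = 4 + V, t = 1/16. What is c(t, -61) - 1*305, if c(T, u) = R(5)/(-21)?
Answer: -6409/21 + √14/21 ≈ -305.01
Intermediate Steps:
t = 1/16 ≈ 0.062500
R(Z) = 4 - √(4 + 2*Z) (R(Z) = 4 - √(Z + (4 + Z)) = 4 - √(4 + 2*Z))
c(T, u) = -4/21 + √14/21 (c(T, u) = (4 - √(4 + 2*5))/(-21) = (4 - √(4 + 10))*(-1/21) = (4 - √14)*(-1/21) = -4/21 + √14/21)
c(t, -61) - 1*305 = (-4/21 + √14/21) - 1*305 = (-4/21 + √14/21) - 305 = -6409/21 + √14/21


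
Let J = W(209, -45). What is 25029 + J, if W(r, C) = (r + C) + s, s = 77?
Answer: 25270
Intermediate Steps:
W(r, C) = 77 + C + r (W(r, C) = (r + C) + 77 = (C + r) + 77 = 77 + C + r)
J = 241 (J = 77 - 45 + 209 = 241)
25029 + J = 25029 + 241 = 25270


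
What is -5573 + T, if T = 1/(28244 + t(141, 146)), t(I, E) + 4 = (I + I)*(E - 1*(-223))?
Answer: -737296753/132298 ≈ -5573.0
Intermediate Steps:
t(I, E) = -4 + 2*I*(223 + E) (t(I, E) = -4 + (I + I)*(E - 1*(-223)) = -4 + (2*I)*(E + 223) = -4 + (2*I)*(223 + E) = -4 + 2*I*(223 + E))
T = 1/132298 (T = 1/(28244 + (-4 + 446*141 + 2*146*141)) = 1/(28244 + (-4 + 62886 + 41172)) = 1/(28244 + 104054) = 1/132298 ≈ 7.5587e-6)
-5573 + T = -5573 + 1/132298 = -737296753/132298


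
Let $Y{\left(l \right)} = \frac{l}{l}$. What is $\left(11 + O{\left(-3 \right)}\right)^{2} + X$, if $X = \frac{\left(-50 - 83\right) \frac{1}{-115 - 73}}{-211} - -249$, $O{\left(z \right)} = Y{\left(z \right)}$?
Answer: $\frac{15589391}{39668} \approx 393.0$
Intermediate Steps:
$Y{\left(l \right)} = 1$
$O{\left(z \right)} = 1$
$X = \frac{9877199}{39668}$ ($X = - \frac{133}{-188} \left(- \frac{1}{211}\right) + 249 = \left(-133\right) \left(- \frac{1}{188}\right) \left(- \frac{1}{211}\right) + 249 = \frac{133}{188} \left(- \frac{1}{211}\right) + 249 = - \frac{133}{39668} + 249 = \frac{9877199}{39668} \approx 249.0$)
$\left(11 + O{\left(-3 \right)}\right)^{2} + X = \left(11 + 1\right)^{2} + \frac{9877199}{39668} = 12^{2} + \frac{9877199}{39668} = 144 + \frac{9877199}{39668} = \frac{15589391}{39668}$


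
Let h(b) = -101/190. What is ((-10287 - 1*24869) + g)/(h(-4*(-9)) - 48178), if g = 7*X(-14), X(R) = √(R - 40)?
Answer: 6679640/9153921 - 190*I*√6/435901 ≈ 0.7297 - 0.0010677*I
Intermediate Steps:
X(R) = √(-40 + R)
h(b) = -101/190 (h(b) = -101*1/190 = -101/190)
g = 21*I*√6 (g = 7*√(-40 - 14) = 7*√(-54) = 7*(3*I*√6) = 21*I*√6 ≈ 51.439*I)
((-10287 - 1*24869) + g)/(h(-4*(-9)) - 48178) = ((-10287 - 1*24869) + 21*I*√6)/(-101/190 - 48178) = ((-10287 - 24869) + 21*I*√6)/(-9153921/190) = (-35156 + 21*I*√6)*(-190/9153921) = 6679640/9153921 - 190*I*√6/435901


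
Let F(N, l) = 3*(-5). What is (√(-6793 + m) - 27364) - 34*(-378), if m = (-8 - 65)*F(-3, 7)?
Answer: -14512 + I*√5698 ≈ -14512.0 + 75.485*I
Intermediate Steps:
F(N, l) = -15
m = 1095 (m = (-8 - 65)*(-15) = -73*(-15) = 1095)
(√(-6793 + m) - 27364) - 34*(-378) = (√(-6793 + 1095) - 27364) - 34*(-378) = (√(-5698) - 27364) + 12852 = (I*√5698 - 27364) + 12852 = (-27364 + I*√5698) + 12852 = -14512 + I*√5698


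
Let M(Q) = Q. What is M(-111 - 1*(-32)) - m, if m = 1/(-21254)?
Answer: -1679065/21254 ≈ -79.000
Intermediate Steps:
m = -1/21254 ≈ -4.7050e-5
M(-111 - 1*(-32)) - m = (-111 - 1*(-32)) - 1*(-1/21254) = (-111 + 32) + 1/21254 = -79 + 1/21254 = -1679065/21254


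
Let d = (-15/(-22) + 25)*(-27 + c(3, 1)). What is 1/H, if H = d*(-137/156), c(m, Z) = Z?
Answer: 132/77405 ≈ 0.0017053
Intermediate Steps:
d = -7345/11 (d = (-15/(-22) + 25)*(-27 + 1) = (-15*(-1/22) + 25)*(-26) = (15/22 + 25)*(-26) = (565/22)*(-26) = -7345/11 ≈ -667.73)
H = 77405/132 (H = -(-1006265)/(11*156) = -7345/11*(-137/156) = 77405/132 ≈ 586.40)
1/H = 1/(77405/132) = 132/77405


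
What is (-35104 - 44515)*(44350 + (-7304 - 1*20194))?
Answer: -1341739388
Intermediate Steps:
(-35104 - 44515)*(44350 + (-7304 - 1*20194)) = -79619*(44350 + (-7304 - 20194)) = -79619*(44350 - 27498) = -79619*16852 = -1341739388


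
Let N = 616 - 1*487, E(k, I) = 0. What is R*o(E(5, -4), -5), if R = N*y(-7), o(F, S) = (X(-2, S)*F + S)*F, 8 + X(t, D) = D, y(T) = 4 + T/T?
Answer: 0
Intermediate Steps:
y(T) = 5 (y(T) = 4 + 1 = 5)
X(t, D) = -8 + D
N = 129 (N = 616 - 487 = 129)
o(F, S) = F*(S + F*(-8 + S)) (o(F, S) = ((-8 + S)*F + S)*F = (F*(-8 + S) + S)*F = (S + F*(-8 + S))*F = F*(S + F*(-8 + S)))
R = 645 (R = 129*5 = 645)
R*o(E(5, -4), -5) = 645*(0*(-5 + 0*(-8 - 5))) = 645*(0*(-5 + 0*(-13))) = 645*(0*(-5 + 0)) = 645*(0*(-5)) = 645*0 = 0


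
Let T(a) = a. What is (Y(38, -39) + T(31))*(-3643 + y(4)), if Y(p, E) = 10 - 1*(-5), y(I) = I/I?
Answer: -167532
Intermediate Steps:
y(I) = 1
Y(p, E) = 15 (Y(p, E) = 10 + 5 = 15)
(Y(38, -39) + T(31))*(-3643 + y(4)) = (15 + 31)*(-3643 + 1) = 46*(-3642) = -167532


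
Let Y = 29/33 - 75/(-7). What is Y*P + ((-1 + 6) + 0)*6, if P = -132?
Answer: -10502/7 ≈ -1500.3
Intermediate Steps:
Y = 2678/231 (Y = 29*(1/33) - 75*(-1/7) = 29/33 + 75/7 = 2678/231 ≈ 11.593)
Y*P + ((-1 + 6) + 0)*6 = (2678/231)*(-132) + ((-1 + 6) + 0)*6 = -10712/7 + (5 + 0)*6 = -10712/7 + 5*6 = -10712/7 + 30 = -10502/7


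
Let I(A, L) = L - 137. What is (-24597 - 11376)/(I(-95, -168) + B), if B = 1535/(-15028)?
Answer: 540602244/4585075 ≈ 117.90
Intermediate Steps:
I(A, L) = -137 + L
B = -1535/15028 (B = 1535*(-1/15028) = -1535/15028 ≈ -0.10214)
(-24597 - 11376)/(I(-95, -168) + B) = (-24597 - 11376)/((-137 - 168) - 1535/15028) = -35973/(-305 - 1535/15028) = -35973/(-4585075/15028) = -35973*(-15028/4585075) = 540602244/4585075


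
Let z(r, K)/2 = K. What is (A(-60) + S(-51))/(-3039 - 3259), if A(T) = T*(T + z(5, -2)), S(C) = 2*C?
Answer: -1869/3149 ≈ -0.59352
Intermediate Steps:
z(r, K) = 2*K
A(T) = T*(-4 + T) (A(T) = T*(T + 2*(-2)) = T*(T - 4) = T*(-4 + T))
(A(-60) + S(-51))/(-3039 - 3259) = (-60*(-4 - 60) + 2*(-51))/(-3039 - 3259) = (-60*(-64) - 102)/(-6298) = (3840 - 102)*(-1/6298) = 3738*(-1/6298) = -1869/3149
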